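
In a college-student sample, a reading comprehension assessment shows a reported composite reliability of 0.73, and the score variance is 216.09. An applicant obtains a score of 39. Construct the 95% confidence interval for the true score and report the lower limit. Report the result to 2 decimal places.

σ = 216.09^(1/2) = 14.700
SEM = 14.700 · √(1 − 0.730) = 14.700 · √0.270 ≃ 14.700 · 0.520 ≃ 7.638
Half-width = 1.96·7.638 ≃ 14.971
Lower bound: 39 − 14.971 = 24.029

24.03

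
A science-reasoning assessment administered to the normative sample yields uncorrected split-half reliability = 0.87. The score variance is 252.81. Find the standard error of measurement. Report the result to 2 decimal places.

SD = √252.81 = 15.9000
Spearman-Brown: r = 2(0.87) / (1 + 0.87) = 1.7400 / 1.8700 ≃ 0.9305
The standard error of measurement is 15.9000×√(1 − 0.9305) ≃ 15.9000×0.2637 ≃ 4.1923.

4.19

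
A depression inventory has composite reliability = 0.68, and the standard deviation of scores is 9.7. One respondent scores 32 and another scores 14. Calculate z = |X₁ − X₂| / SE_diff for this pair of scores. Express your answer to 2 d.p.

SEM = 9.700 · √(1 − 0.680) = 9.700 · √0.320 ≈ 9.700 · 0.566 ≈ 5.487
SE_diff = √2 · SEM ≈ 7.760
z = 18 / 7.760 ≈ 2.320

2.32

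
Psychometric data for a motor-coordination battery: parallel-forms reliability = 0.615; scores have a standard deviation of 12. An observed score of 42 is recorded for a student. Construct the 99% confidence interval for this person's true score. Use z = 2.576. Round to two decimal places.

SEM = 12.0000 · √(1 − 0.6150) = 12.0000 · √0.3850 ≈ 12.0000 · 0.6205 ≈ 7.4458
Margin = 2.576 · 7.4458 ≈ 19.1804
Interval: (22.8196, 61.1804)

[22.82, 61.18]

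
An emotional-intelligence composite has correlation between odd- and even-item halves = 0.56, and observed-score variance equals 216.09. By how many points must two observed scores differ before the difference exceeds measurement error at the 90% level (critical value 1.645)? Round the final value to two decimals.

SD = √216.09 = 14.7000
Spearman-Brown: r = 2(0.56) / (1 + 0.56) = 1.1200 / 1.5600 ≈ 0.7179
The standard error of measurement is 14.7000×√(1 − 0.7179) ≈ 14.7000×0.5311 ≈ 7.8069.
Standard error of the difference = 7.8069·√2 ≈ 11.0407
Smallest detectable difference = 1.645×11.0407 ≈ 18.1619

18.16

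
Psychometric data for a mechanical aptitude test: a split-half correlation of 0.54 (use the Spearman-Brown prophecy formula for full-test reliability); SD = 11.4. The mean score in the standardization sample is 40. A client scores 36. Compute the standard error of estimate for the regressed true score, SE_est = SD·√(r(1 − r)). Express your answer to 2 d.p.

5.22

Spearman-Brown: r = 2(0.54) / (1 + 0.54) = 1.08000 / 1.54000 ≈ 0.70130
SE_est = 11.40000×√(0.70130×0.29870) ≈ 5.21765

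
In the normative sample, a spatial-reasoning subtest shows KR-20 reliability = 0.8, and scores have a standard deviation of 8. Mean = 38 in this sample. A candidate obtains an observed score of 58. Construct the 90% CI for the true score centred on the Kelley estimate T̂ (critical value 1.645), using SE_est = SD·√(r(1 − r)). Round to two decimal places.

[48.74, 59.26]

T̂ = 0.8000(58) + 0.2000(38) ≃ 54.0000
SE_est = 8.0000·√(0.8000·0.2000) ≃ 3.2000
CI = 54.0000 ± 1.645 · 3.2000 → [48.7360, 59.2640]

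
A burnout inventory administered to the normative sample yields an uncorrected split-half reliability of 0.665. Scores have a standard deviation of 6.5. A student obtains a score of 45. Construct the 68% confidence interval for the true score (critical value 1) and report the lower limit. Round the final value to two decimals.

42.08

Spearman-Brown: r = 2(0.665) / (1 + 0.665) = 1.3300 / 1.6650 ≈ 0.7988
SEM = 6.5000×√(1 − 0.7988) ≈ 2.9156
Half-width = 1×2.9156 ≈ 2.9156
Lower bound: 45 − 2.9156 = 42.0844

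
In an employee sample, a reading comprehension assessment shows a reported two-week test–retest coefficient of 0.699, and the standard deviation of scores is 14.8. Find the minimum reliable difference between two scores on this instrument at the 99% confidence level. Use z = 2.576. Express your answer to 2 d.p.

29.58

SEM = 14.8000×√(1 − 0.6990) ≃ 8.1198
Standard error of the difference = 8.1198·√2 ≃ 11.4831
Smallest detectable difference = 2.576×11.4831 ≃ 29.5805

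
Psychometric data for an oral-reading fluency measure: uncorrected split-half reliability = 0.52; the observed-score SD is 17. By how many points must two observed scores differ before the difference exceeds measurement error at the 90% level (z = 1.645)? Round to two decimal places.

22.22

Spearman-Brown: r = 2(0.52) / (1 + 0.52) = 1.0400 / 1.5200 ≈ 0.6842
The standard error of measurement is 17.0000·√(1 − 0.6842) ≈ 17.0000·0.5620 ≈ 9.5532.
SE_diff = √2 · SEM ≈ 13.5102
Minimum reliable difference = 1.645 · SE_diff ≈ 1.645 · 13.5102 ≈ 22.2243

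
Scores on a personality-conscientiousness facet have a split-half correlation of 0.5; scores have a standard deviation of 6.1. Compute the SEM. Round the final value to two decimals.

Full-length reliability (Spearman-Brown) = 2(0.5)/(1+0.5) ≈ 0.667
SEM = 6.100 * √(1 − 0.667) = 6.100 * √0.333 ≈ 6.100 * 0.577 ≈ 3.522

3.52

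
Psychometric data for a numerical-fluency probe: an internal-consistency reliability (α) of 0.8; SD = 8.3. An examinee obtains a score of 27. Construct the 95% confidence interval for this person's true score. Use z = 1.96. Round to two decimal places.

[19.72, 34.28]

SEM = 8.3000 × √(1 − 0.8000) = 8.3000 × √0.2000 ≃ 8.3000 × 0.4472 ≃ 3.7119
1.96 × SEM ≃ 7.2753
95% CI: 27 ± 7.2753 = [19.7247, 34.2753]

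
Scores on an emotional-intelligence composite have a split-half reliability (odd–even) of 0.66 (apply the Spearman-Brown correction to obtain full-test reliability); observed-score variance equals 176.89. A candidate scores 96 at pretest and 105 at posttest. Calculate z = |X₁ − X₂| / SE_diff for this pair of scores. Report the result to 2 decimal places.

1.06

SD = √176.89 = 13.30000
Spearman-Brown: r = 2(0.66) / (1 + 0.66) = 1.32000 / 1.66000 ≈ 0.79518
The standard error of measurement is 13.30000·√(1 − 0.79518) ≈ 13.30000·0.45257 ≈ 6.01918.
SE_diff = SEM · √2 ≈ 6.01918 · 1.41421 ≈ 8.51240
z = |96 − 105| / 8.51240 = 9 / 8.51240 ≈ 1.05728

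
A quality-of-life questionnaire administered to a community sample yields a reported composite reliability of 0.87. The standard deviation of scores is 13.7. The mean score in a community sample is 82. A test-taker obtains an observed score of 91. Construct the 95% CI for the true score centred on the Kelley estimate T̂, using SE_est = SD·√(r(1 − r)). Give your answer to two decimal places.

[80.80, 98.86]

Estimated true score = 0.87000*91 + (1 − 0.87000)*82 ≈ 89.83000
SE_est = SD * √(r(1 − r)) = 13.70000 * √0.11310 ≈ 13.70000 * 0.33630 ≈ 4.60736
CI = 89.83000 ± 1.96 * 4.60736 → [80.79958, 98.86042]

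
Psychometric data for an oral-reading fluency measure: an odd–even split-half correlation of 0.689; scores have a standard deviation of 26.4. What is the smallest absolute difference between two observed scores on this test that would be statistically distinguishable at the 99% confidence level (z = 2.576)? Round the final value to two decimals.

41.27

Spearman-Brown: r = 2(0.689) / (1 + 0.689) = 1.3780 / 1.6890 ≈ 0.8159
SEM = 26.4000*√(1 − 0.8159) ≈ 11.3284
Standard error of the difference = 11.3284·√2 ≈ 16.0208
Smallest detectable difference = 2.576*16.0208 ≈ 41.2696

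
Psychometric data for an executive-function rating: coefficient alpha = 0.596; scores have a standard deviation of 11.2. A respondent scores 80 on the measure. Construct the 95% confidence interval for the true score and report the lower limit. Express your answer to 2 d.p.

SEM = 11.200×√(1 − 0.596) ≃ 7.119
Margin = 1.96 × 7.119 ≃ 13.953
Lower limit = 80 − 13.953 ≃ 66.047

66.05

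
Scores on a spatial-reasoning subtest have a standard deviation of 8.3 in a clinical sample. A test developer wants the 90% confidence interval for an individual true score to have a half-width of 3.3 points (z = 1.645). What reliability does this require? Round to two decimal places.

Required SEM = 3.3 / 1.645 ≈ 2.006
r = 1 − (2.006/8.3)² ≈ 1 − 0.058 ≈ 0.942

0.94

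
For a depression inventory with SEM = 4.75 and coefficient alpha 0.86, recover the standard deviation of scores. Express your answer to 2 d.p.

12.69

SD = 4.75 / √(1 − 0.86) ≃ 12.69491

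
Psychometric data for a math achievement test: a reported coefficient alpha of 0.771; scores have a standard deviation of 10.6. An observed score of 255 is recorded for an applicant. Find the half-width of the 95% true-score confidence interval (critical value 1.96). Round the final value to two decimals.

The standard error of measurement is 10.6000*√(1 − 0.7710) ≈ 10.6000*0.4785 ≈ 5.0725.
Margin = 1.96 * 5.0725 ≈ 9.9421

9.94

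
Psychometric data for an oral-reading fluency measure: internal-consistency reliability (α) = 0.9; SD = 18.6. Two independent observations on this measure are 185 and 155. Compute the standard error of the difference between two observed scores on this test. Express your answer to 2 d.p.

SEM = 18.600*√(1 − 0.900) ≃ 5.882
SE_diff = SEM * √2 ≃ 5.882 * 1.414 ≃ 8.318

8.32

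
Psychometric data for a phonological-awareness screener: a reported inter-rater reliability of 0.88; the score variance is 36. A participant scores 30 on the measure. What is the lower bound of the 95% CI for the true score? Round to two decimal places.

25.93

SD = √36 ≈ 6.000
The standard error of measurement is 6.000×√(1 − 0.880) ≈ 6.000×0.346 ≈ 2.078.
Margin = 1.96 × 2.078 ≈ 4.074
Lower limit = 30 − 4.074 ≈ 25.926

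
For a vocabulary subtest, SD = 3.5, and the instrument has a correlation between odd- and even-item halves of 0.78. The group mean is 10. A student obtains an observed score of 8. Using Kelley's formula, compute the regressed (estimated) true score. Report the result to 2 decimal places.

8.25

r_full = 2·0.78 / (1 + 0.78) ≈ 0.876
T̂ = 0.876(8) + 0.124(10) ≈ 8.247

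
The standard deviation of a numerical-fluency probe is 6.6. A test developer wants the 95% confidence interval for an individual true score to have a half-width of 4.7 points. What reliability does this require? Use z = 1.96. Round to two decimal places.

SEM needed = half-width / z = 4.7/1.96 ≈ 2.398
r = 1 − (SEM / SD)² = 1 − (2.398 / 6.6)² ≈ 1 − 0.132 ≈ 0.868

0.87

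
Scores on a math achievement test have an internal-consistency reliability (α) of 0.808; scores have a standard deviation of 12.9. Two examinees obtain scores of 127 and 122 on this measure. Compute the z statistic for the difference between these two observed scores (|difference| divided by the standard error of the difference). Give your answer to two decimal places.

0.63

The standard error of measurement is 12.900×√(1 − 0.808) ≈ 12.900×0.438 ≈ 5.652.
Standard error of the difference = 5.652·√2 ≈ 7.994
z = |127 − 122| / 7.994 = 5 / 7.994 ≈ 0.625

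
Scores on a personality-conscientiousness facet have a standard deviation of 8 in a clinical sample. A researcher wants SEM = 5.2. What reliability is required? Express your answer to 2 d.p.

r = 1 − (SEM / SD)² = 1 − (5.200 / 8)² ≈ 1 − 0.423 ≈ 0.577

0.58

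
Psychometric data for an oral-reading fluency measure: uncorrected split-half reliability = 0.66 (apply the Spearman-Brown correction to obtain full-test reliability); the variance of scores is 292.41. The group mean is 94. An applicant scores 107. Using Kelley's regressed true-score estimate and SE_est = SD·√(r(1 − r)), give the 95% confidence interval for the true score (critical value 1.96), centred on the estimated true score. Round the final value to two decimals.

σ = 292.41^(1/2) = 17.1000
r_full = 2·0.66 / (1 + 0.66) ≈ 0.7952
T̂ = r·X + (1 − r)·M = 0.7952·107 + 0.2048·94 ≈ 85.0843 + 19.2530 ≈ 104.3373
SE_est = SD · √(r(1 − r)) = 17.1000 · √0.1629 ≈ 17.1000 · 0.4036 ≈ 6.9010
CI = 104.3373 ± 1.96 · 6.9010 → [90.8113, 117.8634]

[90.81, 117.86]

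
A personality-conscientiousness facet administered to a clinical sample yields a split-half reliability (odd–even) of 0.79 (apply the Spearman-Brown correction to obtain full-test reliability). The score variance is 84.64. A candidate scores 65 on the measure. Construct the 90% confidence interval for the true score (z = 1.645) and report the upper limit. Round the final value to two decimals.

70.18

SD = √84.64 ≃ 9.2000
Spearman-Brown: r = 2(0.79) / (1 + 0.79) = 1.5800 / 1.7900 ≃ 0.8827
SEM = 9.2000*√(1 − 0.8827) ≃ 3.1512
Half-width = 1.645*3.1512 ≃ 5.1837
Upper limit = 65 + 5.1837 ≃ 70.1837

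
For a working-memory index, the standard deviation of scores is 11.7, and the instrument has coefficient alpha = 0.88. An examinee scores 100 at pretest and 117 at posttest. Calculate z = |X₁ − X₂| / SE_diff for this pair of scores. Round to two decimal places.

SEM = 11.700 × √(1 − 0.880) = 11.700 × √0.120 ≈ 11.700 × 0.346 ≈ 4.053
SE_diff = √2 × SEM ≈ 5.732
z = |100 − 117| / 5.732 = 17 / 5.732 ≈ 2.966

2.97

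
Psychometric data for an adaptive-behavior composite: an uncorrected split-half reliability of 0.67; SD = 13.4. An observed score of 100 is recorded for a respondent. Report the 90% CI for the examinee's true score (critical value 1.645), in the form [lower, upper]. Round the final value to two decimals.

[90.20, 109.80]

r_full = 2·0.67 / (1 + 0.67) ≈ 0.802
The standard error of measurement is 13.400×√(1 − 0.802) ≈ 13.400×0.445 ≈ 5.957.
Margin = 1.645 × 5.957 ≈ 9.799
CI = 100 ± 9.799 → [90.201, 109.799]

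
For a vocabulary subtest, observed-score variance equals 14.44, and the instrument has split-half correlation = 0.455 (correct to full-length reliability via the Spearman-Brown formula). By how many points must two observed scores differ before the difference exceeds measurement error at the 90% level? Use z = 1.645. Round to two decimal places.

SD = √14.44 = 3.8000
r_full = 2·0.455 / (1 + 0.455) ≃ 0.6254
SEM = 3.8000 * √(1 − 0.6254) = 3.8000 * √0.3746 ≃ 3.8000 * 0.6120 ≃ 2.3257
SE_diff = √2 * SEM ≃ 3.2890
Minimum reliable difference = 1.645 * SE_diff ≃ 1.645 * 3.2890 ≃ 5.4104

5.41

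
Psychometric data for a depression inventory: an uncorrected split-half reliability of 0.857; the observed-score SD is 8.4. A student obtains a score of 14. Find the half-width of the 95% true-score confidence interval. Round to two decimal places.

4.57

r_full = 2·0.857 / (1 + 0.857) ≈ 0.9230
The standard error of measurement is 8.4000*√(1 − 0.9230) ≈ 8.4000*0.2775 ≈ 2.3310.
Half-width = 1.96*2.3310 ≈ 4.5688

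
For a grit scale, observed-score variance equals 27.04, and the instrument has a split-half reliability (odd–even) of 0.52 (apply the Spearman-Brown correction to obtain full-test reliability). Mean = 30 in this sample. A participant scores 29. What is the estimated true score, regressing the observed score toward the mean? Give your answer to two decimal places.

r_full = 2·0.52 / (1 + 0.52) ≃ 0.684
T̂ = 0.684(29) + 0.316(30) ≃ 29.316

29.32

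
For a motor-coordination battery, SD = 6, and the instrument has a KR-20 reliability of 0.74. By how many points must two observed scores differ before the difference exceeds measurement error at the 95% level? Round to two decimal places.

8.48

SEM = 6.0000 * √(1 − 0.7400) = 6.0000 * √0.2600 ≈ 6.0000 * 0.5099 ≈ 3.0594
Standard error of the difference = 3.0594·√2 ≈ 4.3267
Minimum reliable difference = 1.96 * SE_diff ≈ 1.96 * 4.3267 ≈ 8.4803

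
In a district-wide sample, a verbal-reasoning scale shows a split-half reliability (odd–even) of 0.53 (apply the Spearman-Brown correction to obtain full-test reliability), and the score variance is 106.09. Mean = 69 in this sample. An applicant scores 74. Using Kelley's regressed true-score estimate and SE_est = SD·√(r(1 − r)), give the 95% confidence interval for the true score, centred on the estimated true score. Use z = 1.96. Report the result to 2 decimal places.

[63.15, 81.78]

SD = √106.09 = 10.30000
Full-length reliability (Spearman-Brown) = 2(0.53)/(1+0.53) ≈ 0.69281
T̂ = r·X + (1 − r)·M = 0.69281·74 + 0.30719·69 ≈ 51.26797 + 21.19608 ≈ 72.46405
SE_est = SD · √(r(1 − r)) = 10.30000 · √0.21282 ≈ 10.30000 · 0.46133 ≈ 4.75169
95% CI: 72.46405 ± 9.31330 ≈ (63.15075, 81.77736)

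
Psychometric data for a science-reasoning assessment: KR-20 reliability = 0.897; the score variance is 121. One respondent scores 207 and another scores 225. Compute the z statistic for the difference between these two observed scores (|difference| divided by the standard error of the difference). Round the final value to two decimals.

3.61

SD = √121 = 11.00000
SEM = 11.00000 * √(1 − 0.89700) = 11.00000 * √0.10300 ≃ 11.00000 * 0.32094 ≃ 3.53030
SE_diff = SEM * √2 ≃ 3.53030 * 1.41421 ≃ 4.99259
z = 18 / 4.99259 ≃ 3.60534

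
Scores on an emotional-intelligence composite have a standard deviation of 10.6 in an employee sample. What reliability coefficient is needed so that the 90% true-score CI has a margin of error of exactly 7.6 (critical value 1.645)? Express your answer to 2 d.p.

Required SEM = 7.6 / 1.645 ≃ 4.620
Required reliability = 1 − (SEM/SD)² = 1 − 0.190 ≃ 0.810

0.81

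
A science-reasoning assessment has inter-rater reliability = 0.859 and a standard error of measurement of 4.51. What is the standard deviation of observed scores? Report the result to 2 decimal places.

SD = 4.51 / √(1 − 0.859) ≃ 12.011

12.01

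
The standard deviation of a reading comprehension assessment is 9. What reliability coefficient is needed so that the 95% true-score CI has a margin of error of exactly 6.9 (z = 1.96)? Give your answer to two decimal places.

Required SEM = 6.9 / 1.96 ≈ 3.520
r = 1 − (3.520/9)² ≈ 1 − 0.153 ≈ 0.847

0.85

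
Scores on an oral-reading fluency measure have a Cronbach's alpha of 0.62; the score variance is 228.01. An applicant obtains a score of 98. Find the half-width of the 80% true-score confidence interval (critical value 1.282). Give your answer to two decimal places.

11.93

SD = √228.01 = 15.100
SEM = 15.100 * √(1 − 0.620) = 15.100 * √0.380 ≈ 15.100 * 0.616 ≈ 9.308
Margin = 1.282 * 9.308 ≈ 11.933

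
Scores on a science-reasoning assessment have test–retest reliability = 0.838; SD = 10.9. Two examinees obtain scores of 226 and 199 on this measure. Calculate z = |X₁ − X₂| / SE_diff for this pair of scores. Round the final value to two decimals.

4.35

The standard error of measurement is 10.90000*√(1 − 0.83800) ≈ 10.90000*0.40249 ≈ 4.38717.
SE_diff = √2 * SEM ≈ 6.20439
z = 27 / 6.20439 ≈ 4.35176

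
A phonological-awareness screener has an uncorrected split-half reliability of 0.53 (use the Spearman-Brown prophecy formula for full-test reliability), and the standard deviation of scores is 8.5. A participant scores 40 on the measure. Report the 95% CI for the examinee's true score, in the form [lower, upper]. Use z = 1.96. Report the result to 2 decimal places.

Spearman-Brown: r = 2(0.53) / (1 + 0.53) = 1.06000 / 1.53000 ≃ 0.69281
The standard error of measurement is 8.50000*√(1 − 0.69281) ≃ 8.50000*0.55425 ≃ 4.71110.
Margin = 1.96 * 4.71110 ≃ 9.23375
95% CI: 40 ± 9.23375 = [30.76625, 49.23375]

[30.77, 49.23]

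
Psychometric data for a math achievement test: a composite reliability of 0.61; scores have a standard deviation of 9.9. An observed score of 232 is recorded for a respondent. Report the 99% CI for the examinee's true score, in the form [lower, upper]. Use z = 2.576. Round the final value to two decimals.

SEM = 9.900 × √(1 − 0.610) = 9.900 × √0.390 ≈ 9.900 × 0.624 ≈ 6.183
Margin = 2.576 × 6.183 ≈ 15.926
CI = 232 ± 15.926 → [216.074, 247.926]

[216.07, 247.93]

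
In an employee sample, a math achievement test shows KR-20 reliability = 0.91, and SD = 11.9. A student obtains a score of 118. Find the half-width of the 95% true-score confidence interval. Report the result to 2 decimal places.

7.00

SEM = 11.9000 · √(1 − 0.9100) = 11.9000 · √0.0900 ≈ 11.9000 · 0.3000 ≈ 3.5700
Half-width = 1.96·3.5700 ≈ 6.9972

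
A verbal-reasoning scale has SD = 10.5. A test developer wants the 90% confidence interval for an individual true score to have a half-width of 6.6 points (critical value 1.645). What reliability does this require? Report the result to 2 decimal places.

0.85

Required SEM = 6.6 / 1.645 ≈ 4.012
r = 1 − (SEM / SD)² = 1 − (4.012 / 10.5)² ≈ 1 − 0.146 ≈ 0.854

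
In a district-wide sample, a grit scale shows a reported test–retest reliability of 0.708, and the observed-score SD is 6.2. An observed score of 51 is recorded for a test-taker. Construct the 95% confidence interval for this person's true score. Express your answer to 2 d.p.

SEM = 6.2000 × √(1 − 0.7080) = 6.2000 × √0.2920 ≃ 6.2000 × 0.5404 ≃ 3.3503
1.96 × SEM ≃ 6.5666
Interval: (44.4334, 57.5666)

[44.43, 57.57]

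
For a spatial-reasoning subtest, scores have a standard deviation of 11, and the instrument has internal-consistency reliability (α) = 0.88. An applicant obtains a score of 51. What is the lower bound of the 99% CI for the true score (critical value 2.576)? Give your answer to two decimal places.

SEM = 11.000 * √(1 − 0.880) = 11.000 * √0.120 ≃ 11.000 * 0.346 ≃ 3.811
2.576 * SEM ≃ 9.816
Lower limit = 51 − 9.816 ≃ 41.184

41.18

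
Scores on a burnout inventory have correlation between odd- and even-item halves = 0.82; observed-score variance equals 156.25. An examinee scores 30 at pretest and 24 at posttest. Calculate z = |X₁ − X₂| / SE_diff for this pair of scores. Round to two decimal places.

σ = 156.25^(1/2) = 12.5000
Spearman-Brown: r = 2(0.82) / (1 + 0.82) = 1.6400 / 1.8200 ≈ 0.9011
SEM = 12.5000·√(1 − 0.9011) ≈ 3.9311
SE_diff = √2 · SEM ≈ 5.5594
z = 6 / 5.5594 ≈ 1.0793

1.08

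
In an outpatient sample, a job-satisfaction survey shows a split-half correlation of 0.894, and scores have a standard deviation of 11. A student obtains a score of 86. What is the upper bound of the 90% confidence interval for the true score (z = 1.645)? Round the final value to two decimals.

r_full = 2·0.894 / (1 + 0.894) ≃ 0.94403
SEM = 11.00000 × √(1 − 0.94403) = 11.00000 × √0.05597 ≃ 11.00000 × 0.23657 ≃ 2.60229
Margin = 1.645 × 2.60229 ≃ 4.28077
Upper limit = 86 + 4.28077 ≃ 90.28077

90.28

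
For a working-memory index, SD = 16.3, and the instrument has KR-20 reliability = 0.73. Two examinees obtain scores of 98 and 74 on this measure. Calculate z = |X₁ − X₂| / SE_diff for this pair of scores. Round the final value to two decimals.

2.00

The standard error of measurement is 16.300*√(1 − 0.730) ≈ 16.300*0.520 ≈ 8.470.
SE_diff = √2 * SEM ≈ 11.978
z = 24 / 11.978 ≈ 2.004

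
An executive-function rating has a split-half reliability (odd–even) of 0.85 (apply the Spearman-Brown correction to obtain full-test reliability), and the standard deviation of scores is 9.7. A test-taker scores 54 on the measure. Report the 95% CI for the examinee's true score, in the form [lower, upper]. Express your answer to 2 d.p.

[48.59, 59.41]

Spearman-Brown: r = 2(0.85) / (1 + 0.85) = 1.700 / 1.850 ≈ 0.919
SEM = 9.700*√(1 − 0.919) ≈ 2.762
Half-width = 1.96*2.762 ≈ 5.414
95% CI: 54 ± 5.414 = [48.586, 59.414]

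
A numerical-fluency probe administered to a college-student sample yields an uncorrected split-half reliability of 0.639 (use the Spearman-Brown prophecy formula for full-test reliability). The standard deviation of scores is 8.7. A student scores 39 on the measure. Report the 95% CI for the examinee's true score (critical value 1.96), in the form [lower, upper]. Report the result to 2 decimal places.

r_full = 2·0.639 / (1 + 0.639) ≈ 0.7797
SEM = 8.7000·√(1 − 0.7797) ≈ 4.0830
Half-width = 1.96·4.0830 ≈ 8.0028
95% CI: 39 ± 8.0028 = [30.9972, 47.0028]

[31.00, 47.00]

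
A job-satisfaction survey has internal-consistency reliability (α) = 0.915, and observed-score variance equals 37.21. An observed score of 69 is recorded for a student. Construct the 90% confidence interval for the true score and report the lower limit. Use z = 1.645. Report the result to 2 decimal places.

66.07

SD = √37.21 = 6.10000
SEM = 6.10000 · √(1 − 0.91500) = 6.10000 · √0.08500 ≃ 6.10000 · 0.29155 ≃ 1.77844
1.645 · SEM ≃ 2.92553
Lower bound: 69 − 2.92553 = 66.07447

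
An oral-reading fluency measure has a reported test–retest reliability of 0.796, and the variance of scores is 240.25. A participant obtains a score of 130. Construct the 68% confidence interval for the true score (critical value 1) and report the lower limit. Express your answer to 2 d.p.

σ = 240.25^(1/2) = 15.500
SEM = 15.500·√(1 − 0.796) ≈ 7.001
1 · SEM ≈ 7.001
Lower limit = 130 − 7.001 ≈ 122.999

123.00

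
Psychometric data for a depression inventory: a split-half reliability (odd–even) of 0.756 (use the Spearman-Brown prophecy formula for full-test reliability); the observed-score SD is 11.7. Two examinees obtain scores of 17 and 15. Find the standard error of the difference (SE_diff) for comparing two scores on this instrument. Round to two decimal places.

6.17

r_full = 2·0.756 / (1 + 0.756) ≈ 0.8610
SEM = 11.7000 * √(1 − 0.8610) = 11.7000 * √0.1390 ≈ 11.7000 * 0.3728 ≈ 4.3613
Standard error of the difference = 4.3613·√2 ≈ 6.1678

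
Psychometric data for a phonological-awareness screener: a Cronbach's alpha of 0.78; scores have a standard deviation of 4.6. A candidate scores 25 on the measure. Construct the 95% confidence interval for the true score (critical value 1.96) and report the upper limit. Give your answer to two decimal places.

29.23

SEM = 4.6000 × √(1 − 0.7800) = 4.6000 × √0.2200 ≈ 4.6000 × 0.4690 ≈ 2.1576
Half-width = 1.96×2.1576 ≈ 4.2289
Upper limit = 25 + 4.2289 ≈ 29.2289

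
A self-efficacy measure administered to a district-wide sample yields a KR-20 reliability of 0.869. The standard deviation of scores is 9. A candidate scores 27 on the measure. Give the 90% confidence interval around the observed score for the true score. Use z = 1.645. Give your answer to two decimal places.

SEM = 9.0000·√(1 − 0.8690) ≈ 3.2575
Half-width = 1.645·3.2575 ≈ 5.3585
CI = 27 ± 5.3585 → [21.6415, 32.3585]

[21.64, 32.36]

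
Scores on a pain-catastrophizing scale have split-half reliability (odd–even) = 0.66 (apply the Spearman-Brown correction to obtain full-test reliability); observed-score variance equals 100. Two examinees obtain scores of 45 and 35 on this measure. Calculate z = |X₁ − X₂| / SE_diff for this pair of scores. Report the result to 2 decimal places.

1.56

SD = √100 = 10.000
Full-length reliability (Spearman-Brown) = 2(0.66)/(1+0.66) ≈ 0.795
The standard error of measurement is 10.000*√(1 − 0.795) ≈ 10.000*0.453 ≈ 4.526.
SE_diff = SEM * √2 ≈ 4.526 * 1.414 ≈ 6.400
z = |45 − 35| / 6.400 = 10 / 6.400 ≈ 1.562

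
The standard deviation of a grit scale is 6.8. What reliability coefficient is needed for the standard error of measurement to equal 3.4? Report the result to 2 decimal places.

0.75

Required reliability = 1 − (SEM/SD)² = 1 − 0.2500 ≈ 0.7500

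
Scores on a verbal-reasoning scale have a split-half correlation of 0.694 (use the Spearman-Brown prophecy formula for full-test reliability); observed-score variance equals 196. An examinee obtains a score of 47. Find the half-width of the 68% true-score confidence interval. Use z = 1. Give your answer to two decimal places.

SD = √196 ≈ 14.0000
Full-length reliability (Spearman-Brown) = 2(0.694)/(1+0.694) ≈ 0.8194
SEM = 14.0000 · √(1 − 0.8194) = 14.0000 · √0.1806 ≈ 14.0000 · 0.4250 ≈ 5.9502
Half-width = 1·5.9502 ≈ 5.9502

5.95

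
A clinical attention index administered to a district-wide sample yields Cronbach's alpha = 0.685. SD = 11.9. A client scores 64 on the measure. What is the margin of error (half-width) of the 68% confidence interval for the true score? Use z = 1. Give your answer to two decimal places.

The standard error of measurement is 11.900×√(1 − 0.685) ≈ 11.900×0.561 ≈ 6.679.
Half-width = 1×6.679 ≈ 6.679

6.68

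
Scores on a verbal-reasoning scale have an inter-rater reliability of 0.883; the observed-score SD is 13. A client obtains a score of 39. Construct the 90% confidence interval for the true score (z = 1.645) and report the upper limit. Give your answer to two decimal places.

46.31

SEM = 13.0000 * √(1 − 0.8830) = 13.0000 * √0.1170 ≈ 13.0000 * 0.3421 ≈ 4.4467
1.645 * SEM ≈ 7.3148
Upper limit = 39 + 7.3148 ≈ 46.3148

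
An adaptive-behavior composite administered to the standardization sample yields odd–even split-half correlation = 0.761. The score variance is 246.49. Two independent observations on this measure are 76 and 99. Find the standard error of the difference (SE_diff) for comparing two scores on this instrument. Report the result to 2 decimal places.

8.18

σ = 246.49^(1/2) = 15.700
Spearman-Brown: r = 2(0.761) / (1 + 0.761) = 1.522 / 1.761 ≈ 0.864
SEM = 15.700 · √(1 − 0.864) = 15.700 · √0.136 ≈ 15.700 · 0.368 ≈ 5.784
SE_diff = √2 · SEM ≈ 8.180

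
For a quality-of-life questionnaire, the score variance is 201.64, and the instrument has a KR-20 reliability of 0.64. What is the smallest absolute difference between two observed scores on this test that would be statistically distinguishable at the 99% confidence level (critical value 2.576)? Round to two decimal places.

31.04

σ = 201.64^(1/2) = 14.200
SEM = 14.200*√(1 − 0.640) ≈ 8.520
SE_diff = √2 * SEM ≈ 12.049
Smallest detectable difference = 2.576*12.049 ≈ 31.038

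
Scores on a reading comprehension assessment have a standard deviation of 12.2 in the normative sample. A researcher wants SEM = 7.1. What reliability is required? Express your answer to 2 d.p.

Required reliability = 1 − (SEM/SD)² = 1 − 0.33869 ≈ 0.66131

0.66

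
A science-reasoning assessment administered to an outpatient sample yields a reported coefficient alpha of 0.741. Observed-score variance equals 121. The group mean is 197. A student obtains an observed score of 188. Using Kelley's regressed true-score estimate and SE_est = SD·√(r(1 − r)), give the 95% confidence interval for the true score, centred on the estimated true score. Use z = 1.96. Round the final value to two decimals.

[180.89, 199.78]

SD = √121 = 11.000
Estimated true score = 0.741×188 + (1 − 0.741)×197 ≃ 190.331
SE_est = 11.000·√[r(1 − r)] ≃ 4.819
95% CI: 190.331 ± 9.445 ≃ (180.886, 199.776)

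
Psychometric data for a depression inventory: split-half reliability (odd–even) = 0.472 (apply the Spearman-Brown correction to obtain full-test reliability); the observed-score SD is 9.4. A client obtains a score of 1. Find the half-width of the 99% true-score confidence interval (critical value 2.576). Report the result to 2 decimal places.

Full-length reliability (Spearman-Brown) = 2(0.472)/(1+0.472) ≈ 0.6413
SEM = 9.4000·√(1 − 0.6413) ≈ 5.6298
Half-width = 2.576·5.6298 ≈ 14.5023

14.50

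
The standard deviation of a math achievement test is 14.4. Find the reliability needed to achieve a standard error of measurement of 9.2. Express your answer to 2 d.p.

r = 1 − (9.200/14.4)² ≈ 1 − 0.408 ≈ 0.592

0.59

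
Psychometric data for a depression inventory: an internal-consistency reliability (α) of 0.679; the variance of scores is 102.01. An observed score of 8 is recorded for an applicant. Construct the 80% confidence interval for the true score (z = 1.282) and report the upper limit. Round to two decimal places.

SD = √102.01 ≈ 10.100
SEM = 10.100×√(1 − 0.679) ≈ 5.722
1.282 × SEM ≈ 7.336
Upper bound: 8 + 7.336 = 15.336

15.34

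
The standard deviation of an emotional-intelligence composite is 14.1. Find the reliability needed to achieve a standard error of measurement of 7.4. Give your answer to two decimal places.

r = 1 − (7.4000/14.1)² ≈ 1 − 0.2754 ≈ 0.7246

0.72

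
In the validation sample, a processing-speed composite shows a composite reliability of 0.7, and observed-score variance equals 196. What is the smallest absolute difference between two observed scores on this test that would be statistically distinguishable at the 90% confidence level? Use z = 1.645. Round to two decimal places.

17.84

SD = √196 ≈ 14.0000
SEM = 14.0000 * √(1 − 0.7000) = 14.0000 * √0.3000 ≈ 14.0000 * 0.5477 ≈ 7.6681
SE_diff = SEM * √2 ≈ 7.6681 * 1.4142 ≈ 10.8444
Minimum reliable difference = 1.645 * SE_diff ≈ 1.645 * 10.8444 ≈ 17.8390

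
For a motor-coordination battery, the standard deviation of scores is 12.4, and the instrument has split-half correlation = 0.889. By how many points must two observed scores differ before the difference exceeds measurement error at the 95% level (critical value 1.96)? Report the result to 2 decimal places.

Spearman-Brown: r = 2(0.889) / (1 + 0.889) = 1.7780 / 1.8890 ≈ 0.9412
The standard error of measurement is 12.4000×√(1 − 0.9412) ≈ 12.4000×0.2424 ≈ 3.0058.
Standard error of the difference = 3.0058·√2 ≈ 4.2509
Minimum reliable difference = 1.96 × SE_diff ≈ 1.96 × 4.2509 ≈ 8.3318

8.33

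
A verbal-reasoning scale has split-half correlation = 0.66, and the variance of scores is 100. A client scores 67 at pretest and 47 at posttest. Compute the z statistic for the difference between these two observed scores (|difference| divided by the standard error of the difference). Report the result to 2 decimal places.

SD = √100 = 10.00000
r_full = 2·0.66 / (1 + 0.66) ≃ 0.79518
SEM = 10.00000*√(1 − 0.79518) ≃ 4.52570
Standard error of the difference = 4.52570·√2 ≃ 6.40030
z = 20 / 6.40030 ≃ 3.12485

3.12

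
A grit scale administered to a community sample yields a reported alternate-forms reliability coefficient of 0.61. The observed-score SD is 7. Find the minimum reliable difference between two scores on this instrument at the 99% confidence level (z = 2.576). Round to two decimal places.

15.93

SEM = 7.00000 × √(1 − 0.61000) = 7.00000 × √0.39000 ≈ 7.00000 × 0.62450 ≈ 4.37150
Standard error of the difference = 4.37150·√2 ≈ 6.18223
Minimum reliable difference = 2.576 × SE_diff ≈ 2.576 × 6.18223 ≈ 15.92543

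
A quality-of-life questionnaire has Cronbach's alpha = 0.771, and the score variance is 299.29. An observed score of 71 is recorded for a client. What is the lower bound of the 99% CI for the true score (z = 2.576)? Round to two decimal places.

SD = √299.29 ≈ 17.30000
SEM = 17.30000×√(1 − 0.77100) ≈ 8.27873
2.576 × SEM ≈ 21.32601
Lower bound: 71 − 21.32601 = 49.67399

49.67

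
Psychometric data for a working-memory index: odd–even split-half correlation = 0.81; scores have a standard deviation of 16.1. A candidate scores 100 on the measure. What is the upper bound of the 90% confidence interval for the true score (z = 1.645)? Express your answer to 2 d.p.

Full-length reliability (Spearman-Brown) = 2(0.81)/(1+0.81) ≈ 0.8950
SEM = 16.1000*√(1 − 0.8950) ≈ 5.2163
Margin = 1.645 * 5.2163 ≈ 8.5808
Upper limit = 100 + 8.5808 ≈ 108.5808

108.58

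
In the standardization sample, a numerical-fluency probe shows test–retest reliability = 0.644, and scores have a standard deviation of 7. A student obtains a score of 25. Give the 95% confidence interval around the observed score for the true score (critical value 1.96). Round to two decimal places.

SEM = 7.000 · √(1 − 0.644) = 7.000 · √0.356 ≈ 7.000 · 0.597 ≈ 4.177
Margin = 1.96 · 4.177 ≈ 8.186
CI = 25 ± 8.186 → [16.814, 33.186]

[16.81, 33.19]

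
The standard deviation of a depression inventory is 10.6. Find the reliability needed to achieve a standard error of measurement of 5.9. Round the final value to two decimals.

r = 1 − (5.9000/10.6)² ≈ 1 − 0.3098 ≈ 0.6902

0.69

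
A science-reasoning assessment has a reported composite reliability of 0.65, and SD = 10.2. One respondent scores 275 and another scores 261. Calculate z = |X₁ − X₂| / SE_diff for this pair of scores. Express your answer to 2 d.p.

1.64

The standard error of measurement is 10.2000*√(1 − 0.6500) ≈ 10.2000*0.5916 ≈ 6.0344.
SE_diff = √2 * SEM ≈ 8.5339
z = |275 − 261| / 8.5339 = 14 / 8.5339 ≈ 1.6405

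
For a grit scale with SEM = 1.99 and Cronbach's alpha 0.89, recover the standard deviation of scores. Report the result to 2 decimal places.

σ = SEM·(1 − r)^(−1/2) ≈ 1.99*3.015 ≈ 6.000

6.00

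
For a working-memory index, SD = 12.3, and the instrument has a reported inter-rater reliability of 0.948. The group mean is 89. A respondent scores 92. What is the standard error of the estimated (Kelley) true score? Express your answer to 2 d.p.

2.73

SE_est = 12.30000·√[r(1 − r)] ≈ 2.73093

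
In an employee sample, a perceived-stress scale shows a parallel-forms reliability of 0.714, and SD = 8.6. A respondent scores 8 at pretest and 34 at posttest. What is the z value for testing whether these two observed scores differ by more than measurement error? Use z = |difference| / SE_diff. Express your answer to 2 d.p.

4.00

SEM = 8.6000*√(1 − 0.7140) ≈ 4.5992
SE_diff = SEM * √2 ≈ 4.5992 * 1.4142 ≈ 6.5042
z = |8 − 34| / 6.5042 = 26 / 6.5042 ≈ 3.9974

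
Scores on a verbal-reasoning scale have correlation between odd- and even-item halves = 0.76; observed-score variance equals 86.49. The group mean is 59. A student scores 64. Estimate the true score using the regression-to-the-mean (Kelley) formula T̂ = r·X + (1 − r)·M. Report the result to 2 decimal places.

63.32

r_full = 2·0.76 / (1 + 0.76) ≈ 0.8636
Estimated true score = 0.8636×64 + (1 − 0.8636)×59 ≈ 63.3182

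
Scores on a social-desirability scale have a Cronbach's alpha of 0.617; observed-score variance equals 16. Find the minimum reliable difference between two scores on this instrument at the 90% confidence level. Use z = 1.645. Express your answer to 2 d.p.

5.76

SD = √16 ≈ 4.00000
The standard error of measurement is 4.00000×√(1 − 0.61700) ≈ 4.00000×0.61887 ≈ 2.47548.
SE_diff = SEM × √2 ≈ 2.47548 × 1.41421 ≈ 3.50086
Minimum reliable difference = 1.645 × SE_diff ≈ 1.645 × 3.50086 ≈ 5.75891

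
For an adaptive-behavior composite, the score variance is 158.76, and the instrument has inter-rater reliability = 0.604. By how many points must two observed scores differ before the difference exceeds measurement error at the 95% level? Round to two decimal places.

21.98

SD = √158.76 ≈ 12.6000
The standard error of measurement is 12.6000×√(1 − 0.6040) ≈ 12.6000×0.6293 ≈ 7.9290.
SE_diff = SEM × √2 ≈ 7.9290 × 1.4142 ≈ 11.2133
Minimum reliable difference = 1.96 × SE_diff ≈ 1.96 × 11.2133 ≈ 21.9781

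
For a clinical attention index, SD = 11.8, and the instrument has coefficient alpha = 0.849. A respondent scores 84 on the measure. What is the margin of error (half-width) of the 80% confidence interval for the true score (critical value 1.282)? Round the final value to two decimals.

5.88

SEM = 11.8000×√(1 − 0.8490) ≈ 4.5853
Margin = 1.282 × 4.5853 ≈ 5.8784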